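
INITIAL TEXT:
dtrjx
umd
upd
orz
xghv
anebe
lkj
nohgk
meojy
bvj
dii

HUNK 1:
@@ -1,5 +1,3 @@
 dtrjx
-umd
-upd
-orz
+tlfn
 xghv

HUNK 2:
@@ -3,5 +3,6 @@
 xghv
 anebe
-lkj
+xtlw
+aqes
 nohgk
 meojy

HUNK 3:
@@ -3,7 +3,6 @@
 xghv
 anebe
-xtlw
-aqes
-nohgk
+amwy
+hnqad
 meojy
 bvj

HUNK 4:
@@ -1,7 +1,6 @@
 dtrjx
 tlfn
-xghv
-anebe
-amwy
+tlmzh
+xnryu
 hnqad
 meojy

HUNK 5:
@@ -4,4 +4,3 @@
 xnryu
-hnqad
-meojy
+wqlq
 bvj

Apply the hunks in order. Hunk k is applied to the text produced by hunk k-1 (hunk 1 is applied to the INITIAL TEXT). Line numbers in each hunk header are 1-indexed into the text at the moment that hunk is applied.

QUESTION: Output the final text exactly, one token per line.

Answer: dtrjx
tlfn
tlmzh
xnryu
wqlq
bvj
dii

Derivation:
Hunk 1: at line 1 remove [umd,upd,orz] add [tlfn] -> 9 lines: dtrjx tlfn xghv anebe lkj nohgk meojy bvj dii
Hunk 2: at line 3 remove [lkj] add [xtlw,aqes] -> 10 lines: dtrjx tlfn xghv anebe xtlw aqes nohgk meojy bvj dii
Hunk 3: at line 3 remove [xtlw,aqes,nohgk] add [amwy,hnqad] -> 9 lines: dtrjx tlfn xghv anebe amwy hnqad meojy bvj dii
Hunk 4: at line 1 remove [xghv,anebe,amwy] add [tlmzh,xnryu] -> 8 lines: dtrjx tlfn tlmzh xnryu hnqad meojy bvj dii
Hunk 5: at line 4 remove [hnqad,meojy] add [wqlq] -> 7 lines: dtrjx tlfn tlmzh xnryu wqlq bvj dii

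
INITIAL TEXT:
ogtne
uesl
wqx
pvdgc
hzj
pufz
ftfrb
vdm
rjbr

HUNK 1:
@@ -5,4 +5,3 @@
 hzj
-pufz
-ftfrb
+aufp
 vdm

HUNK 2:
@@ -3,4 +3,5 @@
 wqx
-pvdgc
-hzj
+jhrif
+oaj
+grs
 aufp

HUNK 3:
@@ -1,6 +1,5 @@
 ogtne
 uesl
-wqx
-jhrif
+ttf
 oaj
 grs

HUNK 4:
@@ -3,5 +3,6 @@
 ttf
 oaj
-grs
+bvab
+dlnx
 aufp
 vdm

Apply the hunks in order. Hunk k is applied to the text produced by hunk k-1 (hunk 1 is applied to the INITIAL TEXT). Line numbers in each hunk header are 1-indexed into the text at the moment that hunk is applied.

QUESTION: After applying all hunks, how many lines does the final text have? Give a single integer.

Answer: 9

Derivation:
Hunk 1: at line 5 remove [pufz,ftfrb] add [aufp] -> 8 lines: ogtne uesl wqx pvdgc hzj aufp vdm rjbr
Hunk 2: at line 3 remove [pvdgc,hzj] add [jhrif,oaj,grs] -> 9 lines: ogtne uesl wqx jhrif oaj grs aufp vdm rjbr
Hunk 3: at line 1 remove [wqx,jhrif] add [ttf] -> 8 lines: ogtne uesl ttf oaj grs aufp vdm rjbr
Hunk 4: at line 3 remove [grs] add [bvab,dlnx] -> 9 lines: ogtne uesl ttf oaj bvab dlnx aufp vdm rjbr
Final line count: 9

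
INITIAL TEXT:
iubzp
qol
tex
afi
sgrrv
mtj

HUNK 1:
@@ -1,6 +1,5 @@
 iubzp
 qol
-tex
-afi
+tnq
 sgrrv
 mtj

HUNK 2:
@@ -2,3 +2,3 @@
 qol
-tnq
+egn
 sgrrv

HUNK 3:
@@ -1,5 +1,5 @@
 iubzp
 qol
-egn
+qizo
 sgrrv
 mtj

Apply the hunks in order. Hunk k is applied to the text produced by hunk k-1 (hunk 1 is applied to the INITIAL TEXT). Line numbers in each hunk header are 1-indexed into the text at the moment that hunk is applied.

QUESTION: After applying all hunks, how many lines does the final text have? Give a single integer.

Hunk 1: at line 1 remove [tex,afi] add [tnq] -> 5 lines: iubzp qol tnq sgrrv mtj
Hunk 2: at line 2 remove [tnq] add [egn] -> 5 lines: iubzp qol egn sgrrv mtj
Hunk 3: at line 1 remove [egn] add [qizo] -> 5 lines: iubzp qol qizo sgrrv mtj
Final line count: 5

Answer: 5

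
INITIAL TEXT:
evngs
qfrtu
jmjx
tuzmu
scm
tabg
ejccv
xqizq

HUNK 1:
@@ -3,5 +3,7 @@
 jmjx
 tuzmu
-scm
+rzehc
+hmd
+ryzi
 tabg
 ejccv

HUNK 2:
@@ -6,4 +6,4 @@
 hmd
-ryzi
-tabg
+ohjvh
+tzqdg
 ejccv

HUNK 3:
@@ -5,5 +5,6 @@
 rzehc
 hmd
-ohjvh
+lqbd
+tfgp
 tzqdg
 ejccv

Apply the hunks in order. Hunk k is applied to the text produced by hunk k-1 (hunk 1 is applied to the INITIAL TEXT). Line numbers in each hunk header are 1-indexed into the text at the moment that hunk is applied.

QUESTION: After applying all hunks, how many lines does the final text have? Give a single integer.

Answer: 11

Derivation:
Hunk 1: at line 3 remove [scm] add [rzehc,hmd,ryzi] -> 10 lines: evngs qfrtu jmjx tuzmu rzehc hmd ryzi tabg ejccv xqizq
Hunk 2: at line 6 remove [ryzi,tabg] add [ohjvh,tzqdg] -> 10 lines: evngs qfrtu jmjx tuzmu rzehc hmd ohjvh tzqdg ejccv xqizq
Hunk 3: at line 5 remove [ohjvh] add [lqbd,tfgp] -> 11 lines: evngs qfrtu jmjx tuzmu rzehc hmd lqbd tfgp tzqdg ejccv xqizq
Final line count: 11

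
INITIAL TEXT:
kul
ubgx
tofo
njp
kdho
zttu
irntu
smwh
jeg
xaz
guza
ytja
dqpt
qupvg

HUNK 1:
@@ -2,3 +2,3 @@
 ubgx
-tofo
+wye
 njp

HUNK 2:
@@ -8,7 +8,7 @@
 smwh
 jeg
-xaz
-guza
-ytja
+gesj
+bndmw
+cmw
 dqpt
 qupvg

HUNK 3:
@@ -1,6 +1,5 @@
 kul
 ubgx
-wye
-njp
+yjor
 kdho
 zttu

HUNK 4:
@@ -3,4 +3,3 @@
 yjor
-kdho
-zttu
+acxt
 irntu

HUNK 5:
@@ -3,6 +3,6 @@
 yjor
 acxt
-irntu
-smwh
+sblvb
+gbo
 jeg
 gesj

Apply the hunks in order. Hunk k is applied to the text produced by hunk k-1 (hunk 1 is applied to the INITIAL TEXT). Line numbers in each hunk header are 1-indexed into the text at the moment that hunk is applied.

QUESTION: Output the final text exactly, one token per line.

Answer: kul
ubgx
yjor
acxt
sblvb
gbo
jeg
gesj
bndmw
cmw
dqpt
qupvg

Derivation:
Hunk 1: at line 2 remove [tofo] add [wye] -> 14 lines: kul ubgx wye njp kdho zttu irntu smwh jeg xaz guza ytja dqpt qupvg
Hunk 2: at line 8 remove [xaz,guza,ytja] add [gesj,bndmw,cmw] -> 14 lines: kul ubgx wye njp kdho zttu irntu smwh jeg gesj bndmw cmw dqpt qupvg
Hunk 3: at line 1 remove [wye,njp] add [yjor] -> 13 lines: kul ubgx yjor kdho zttu irntu smwh jeg gesj bndmw cmw dqpt qupvg
Hunk 4: at line 3 remove [kdho,zttu] add [acxt] -> 12 lines: kul ubgx yjor acxt irntu smwh jeg gesj bndmw cmw dqpt qupvg
Hunk 5: at line 3 remove [irntu,smwh] add [sblvb,gbo] -> 12 lines: kul ubgx yjor acxt sblvb gbo jeg gesj bndmw cmw dqpt qupvg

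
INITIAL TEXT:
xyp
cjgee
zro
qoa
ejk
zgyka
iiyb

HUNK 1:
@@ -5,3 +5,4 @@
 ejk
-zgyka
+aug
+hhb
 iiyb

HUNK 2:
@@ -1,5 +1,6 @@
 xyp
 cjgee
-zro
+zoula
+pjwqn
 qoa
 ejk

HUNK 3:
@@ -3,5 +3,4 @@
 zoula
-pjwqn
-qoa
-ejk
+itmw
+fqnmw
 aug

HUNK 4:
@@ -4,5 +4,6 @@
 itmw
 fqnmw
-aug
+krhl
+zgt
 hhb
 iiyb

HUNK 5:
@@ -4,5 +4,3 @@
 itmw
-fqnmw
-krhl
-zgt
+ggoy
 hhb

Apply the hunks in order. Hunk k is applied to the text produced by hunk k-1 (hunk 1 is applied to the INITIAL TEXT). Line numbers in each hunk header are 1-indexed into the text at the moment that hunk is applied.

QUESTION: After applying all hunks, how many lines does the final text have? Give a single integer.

Answer: 7

Derivation:
Hunk 1: at line 5 remove [zgyka] add [aug,hhb] -> 8 lines: xyp cjgee zro qoa ejk aug hhb iiyb
Hunk 2: at line 1 remove [zro] add [zoula,pjwqn] -> 9 lines: xyp cjgee zoula pjwqn qoa ejk aug hhb iiyb
Hunk 3: at line 3 remove [pjwqn,qoa,ejk] add [itmw,fqnmw] -> 8 lines: xyp cjgee zoula itmw fqnmw aug hhb iiyb
Hunk 4: at line 4 remove [aug] add [krhl,zgt] -> 9 lines: xyp cjgee zoula itmw fqnmw krhl zgt hhb iiyb
Hunk 5: at line 4 remove [fqnmw,krhl,zgt] add [ggoy] -> 7 lines: xyp cjgee zoula itmw ggoy hhb iiyb
Final line count: 7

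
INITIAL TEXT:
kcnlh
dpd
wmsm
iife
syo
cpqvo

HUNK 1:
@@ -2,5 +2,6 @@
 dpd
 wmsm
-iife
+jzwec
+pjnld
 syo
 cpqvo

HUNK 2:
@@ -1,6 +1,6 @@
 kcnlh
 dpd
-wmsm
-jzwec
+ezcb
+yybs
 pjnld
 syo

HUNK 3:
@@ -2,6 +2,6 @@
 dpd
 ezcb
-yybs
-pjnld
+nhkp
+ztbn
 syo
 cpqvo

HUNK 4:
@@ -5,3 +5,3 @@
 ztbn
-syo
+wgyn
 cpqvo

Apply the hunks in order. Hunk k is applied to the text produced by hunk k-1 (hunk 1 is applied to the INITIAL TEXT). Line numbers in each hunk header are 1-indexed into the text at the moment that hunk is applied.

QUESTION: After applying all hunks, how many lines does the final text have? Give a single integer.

Hunk 1: at line 2 remove [iife] add [jzwec,pjnld] -> 7 lines: kcnlh dpd wmsm jzwec pjnld syo cpqvo
Hunk 2: at line 1 remove [wmsm,jzwec] add [ezcb,yybs] -> 7 lines: kcnlh dpd ezcb yybs pjnld syo cpqvo
Hunk 3: at line 2 remove [yybs,pjnld] add [nhkp,ztbn] -> 7 lines: kcnlh dpd ezcb nhkp ztbn syo cpqvo
Hunk 4: at line 5 remove [syo] add [wgyn] -> 7 lines: kcnlh dpd ezcb nhkp ztbn wgyn cpqvo
Final line count: 7

Answer: 7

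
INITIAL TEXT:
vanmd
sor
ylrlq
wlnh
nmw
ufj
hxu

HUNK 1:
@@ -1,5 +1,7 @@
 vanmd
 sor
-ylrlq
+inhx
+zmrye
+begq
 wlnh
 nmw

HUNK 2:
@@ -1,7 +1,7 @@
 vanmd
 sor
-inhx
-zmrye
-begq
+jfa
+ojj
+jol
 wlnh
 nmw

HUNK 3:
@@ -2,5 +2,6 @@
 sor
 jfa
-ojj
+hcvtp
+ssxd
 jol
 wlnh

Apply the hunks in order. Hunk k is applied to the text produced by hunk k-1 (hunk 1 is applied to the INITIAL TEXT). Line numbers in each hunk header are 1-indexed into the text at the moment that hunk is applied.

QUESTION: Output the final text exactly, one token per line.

Answer: vanmd
sor
jfa
hcvtp
ssxd
jol
wlnh
nmw
ufj
hxu

Derivation:
Hunk 1: at line 1 remove [ylrlq] add [inhx,zmrye,begq] -> 9 lines: vanmd sor inhx zmrye begq wlnh nmw ufj hxu
Hunk 2: at line 1 remove [inhx,zmrye,begq] add [jfa,ojj,jol] -> 9 lines: vanmd sor jfa ojj jol wlnh nmw ufj hxu
Hunk 3: at line 2 remove [ojj] add [hcvtp,ssxd] -> 10 lines: vanmd sor jfa hcvtp ssxd jol wlnh nmw ufj hxu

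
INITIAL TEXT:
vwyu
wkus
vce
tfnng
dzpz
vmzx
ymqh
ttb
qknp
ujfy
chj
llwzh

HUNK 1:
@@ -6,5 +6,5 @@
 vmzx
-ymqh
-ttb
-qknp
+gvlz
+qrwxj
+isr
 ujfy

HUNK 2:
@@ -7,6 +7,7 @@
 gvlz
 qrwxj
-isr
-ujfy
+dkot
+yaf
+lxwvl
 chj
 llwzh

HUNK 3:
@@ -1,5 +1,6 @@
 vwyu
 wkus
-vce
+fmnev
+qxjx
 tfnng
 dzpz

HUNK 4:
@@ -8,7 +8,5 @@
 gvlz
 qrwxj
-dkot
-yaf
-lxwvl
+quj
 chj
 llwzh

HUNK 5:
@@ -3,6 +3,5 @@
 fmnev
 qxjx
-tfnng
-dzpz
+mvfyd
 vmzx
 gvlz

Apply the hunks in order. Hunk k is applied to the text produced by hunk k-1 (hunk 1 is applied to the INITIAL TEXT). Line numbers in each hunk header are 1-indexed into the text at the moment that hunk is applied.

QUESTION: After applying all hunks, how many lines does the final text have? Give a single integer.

Hunk 1: at line 6 remove [ymqh,ttb,qknp] add [gvlz,qrwxj,isr] -> 12 lines: vwyu wkus vce tfnng dzpz vmzx gvlz qrwxj isr ujfy chj llwzh
Hunk 2: at line 7 remove [isr,ujfy] add [dkot,yaf,lxwvl] -> 13 lines: vwyu wkus vce tfnng dzpz vmzx gvlz qrwxj dkot yaf lxwvl chj llwzh
Hunk 3: at line 1 remove [vce] add [fmnev,qxjx] -> 14 lines: vwyu wkus fmnev qxjx tfnng dzpz vmzx gvlz qrwxj dkot yaf lxwvl chj llwzh
Hunk 4: at line 8 remove [dkot,yaf,lxwvl] add [quj] -> 12 lines: vwyu wkus fmnev qxjx tfnng dzpz vmzx gvlz qrwxj quj chj llwzh
Hunk 5: at line 3 remove [tfnng,dzpz] add [mvfyd] -> 11 lines: vwyu wkus fmnev qxjx mvfyd vmzx gvlz qrwxj quj chj llwzh
Final line count: 11

Answer: 11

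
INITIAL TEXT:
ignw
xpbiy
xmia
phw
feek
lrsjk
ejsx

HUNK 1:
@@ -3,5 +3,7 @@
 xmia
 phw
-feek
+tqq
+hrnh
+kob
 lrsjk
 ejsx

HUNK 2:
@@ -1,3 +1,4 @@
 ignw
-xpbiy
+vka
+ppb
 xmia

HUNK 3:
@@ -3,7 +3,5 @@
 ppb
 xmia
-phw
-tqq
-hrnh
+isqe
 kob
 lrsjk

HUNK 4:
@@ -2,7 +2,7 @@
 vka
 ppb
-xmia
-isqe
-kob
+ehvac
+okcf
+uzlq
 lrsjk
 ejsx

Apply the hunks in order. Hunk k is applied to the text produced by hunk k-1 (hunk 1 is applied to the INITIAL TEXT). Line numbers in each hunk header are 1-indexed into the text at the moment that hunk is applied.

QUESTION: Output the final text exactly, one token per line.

Answer: ignw
vka
ppb
ehvac
okcf
uzlq
lrsjk
ejsx

Derivation:
Hunk 1: at line 3 remove [feek] add [tqq,hrnh,kob] -> 9 lines: ignw xpbiy xmia phw tqq hrnh kob lrsjk ejsx
Hunk 2: at line 1 remove [xpbiy] add [vka,ppb] -> 10 lines: ignw vka ppb xmia phw tqq hrnh kob lrsjk ejsx
Hunk 3: at line 3 remove [phw,tqq,hrnh] add [isqe] -> 8 lines: ignw vka ppb xmia isqe kob lrsjk ejsx
Hunk 4: at line 2 remove [xmia,isqe,kob] add [ehvac,okcf,uzlq] -> 8 lines: ignw vka ppb ehvac okcf uzlq lrsjk ejsx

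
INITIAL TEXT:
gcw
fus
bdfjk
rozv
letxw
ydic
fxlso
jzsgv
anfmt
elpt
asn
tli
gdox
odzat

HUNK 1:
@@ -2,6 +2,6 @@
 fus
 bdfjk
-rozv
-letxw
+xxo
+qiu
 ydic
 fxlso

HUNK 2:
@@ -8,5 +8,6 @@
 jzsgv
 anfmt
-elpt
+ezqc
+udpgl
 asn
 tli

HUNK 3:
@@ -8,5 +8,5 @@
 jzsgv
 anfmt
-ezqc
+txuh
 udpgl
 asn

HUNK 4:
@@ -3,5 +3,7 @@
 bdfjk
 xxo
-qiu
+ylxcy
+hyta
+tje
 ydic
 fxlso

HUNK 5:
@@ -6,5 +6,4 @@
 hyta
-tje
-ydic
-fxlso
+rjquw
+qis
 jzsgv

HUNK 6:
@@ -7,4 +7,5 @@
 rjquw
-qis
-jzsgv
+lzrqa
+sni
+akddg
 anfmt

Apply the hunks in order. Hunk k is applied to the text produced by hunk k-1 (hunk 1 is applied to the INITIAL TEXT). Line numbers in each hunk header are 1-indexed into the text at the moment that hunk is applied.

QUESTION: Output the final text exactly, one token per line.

Hunk 1: at line 2 remove [rozv,letxw] add [xxo,qiu] -> 14 lines: gcw fus bdfjk xxo qiu ydic fxlso jzsgv anfmt elpt asn tli gdox odzat
Hunk 2: at line 8 remove [elpt] add [ezqc,udpgl] -> 15 lines: gcw fus bdfjk xxo qiu ydic fxlso jzsgv anfmt ezqc udpgl asn tli gdox odzat
Hunk 3: at line 8 remove [ezqc] add [txuh] -> 15 lines: gcw fus bdfjk xxo qiu ydic fxlso jzsgv anfmt txuh udpgl asn tli gdox odzat
Hunk 4: at line 3 remove [qiu] add [ylxcy,hyta,tje] -> 17 lines: gcw fus bdfjk xxo ylxcy hyta tje ydic fxlso jzsgv anfmt txuh udpgl asn tli gdox odzat
Hunk 5: at line 6 remove [tje,ydic,fxlso] add [rjquw,qis] -> 16 lines: gcw fus bdfjk xxo ylxcy hyta rjquw qis jzsgv anfmt txuh udpgl asn tli gdox odzat
Hunk 6: at line 7 remove [qis,jzsgv] add [lzrqa,sni,akddg] -> 17 lines: gcw fus bdfjk xxo ylxcy hyta rjquw lzrqa sni akddg anfmt txuh udpgl asn tli gdox odzat

Answer: gcw
fus
bdfjk
xxo
ylxcy
hyta
rjquw
lzrqa
sni
akddg
anfmt
txuh
udpgl
asn
tli
gdox
odzat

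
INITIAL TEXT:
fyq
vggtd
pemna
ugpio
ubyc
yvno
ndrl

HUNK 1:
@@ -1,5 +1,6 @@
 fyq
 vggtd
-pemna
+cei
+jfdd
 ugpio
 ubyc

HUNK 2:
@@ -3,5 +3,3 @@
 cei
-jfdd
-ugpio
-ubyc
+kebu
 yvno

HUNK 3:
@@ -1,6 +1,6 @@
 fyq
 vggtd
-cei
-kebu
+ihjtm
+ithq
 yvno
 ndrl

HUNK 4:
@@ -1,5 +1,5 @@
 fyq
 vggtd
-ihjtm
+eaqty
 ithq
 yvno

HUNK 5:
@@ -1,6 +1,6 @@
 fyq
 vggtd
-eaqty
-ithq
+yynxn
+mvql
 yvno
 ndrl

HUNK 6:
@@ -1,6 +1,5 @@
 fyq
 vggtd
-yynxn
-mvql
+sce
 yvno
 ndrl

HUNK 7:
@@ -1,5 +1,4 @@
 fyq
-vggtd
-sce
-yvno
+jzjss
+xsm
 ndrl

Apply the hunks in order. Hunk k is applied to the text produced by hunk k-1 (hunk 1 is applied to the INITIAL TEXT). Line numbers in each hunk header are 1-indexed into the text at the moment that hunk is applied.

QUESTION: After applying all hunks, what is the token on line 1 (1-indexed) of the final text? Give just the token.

Hunk 1: at line 1 remove [pemna] add [cei,jfdd] -> 8 lines: fyq vggtd cei jfdd ugpio ubyc yvno ndrl
Hunk 2: at line 3 remove [jfdd,ugpio,ubyc] add [kebu] -> 6 lines: fyq vggtd cei kebu yvno ndrl
Hunk 3: at line 1 remove [cei,kebu] add [ihjtm,ithq] -> 6 lines: fyq vggtd ihjtm ithq yvno ndrl
Hunk 4: at line 1 remove [ihjtm] add [eaqty] -> 6 lines: fyq vggtd eaqty ithq yvno ndrl
Hunk 5: at line 1 remove [eaqty,ithq] add [yynxn,mvql] -> 6 lines: fyq vggtd yynxn mvql yvno ndrl
Hunk 6: at line 1 remove [yynxn,mvql] add [sce] -> 5 lines: fyq vggtd sce yvno ndrl
Hunk 7: at line 1 remove [vggtd,sce,yvno] add [jzjss,xsm] -> 4 lines: fyq jzjss xsm ndrl
Final line 1: fyq

Answer: fyq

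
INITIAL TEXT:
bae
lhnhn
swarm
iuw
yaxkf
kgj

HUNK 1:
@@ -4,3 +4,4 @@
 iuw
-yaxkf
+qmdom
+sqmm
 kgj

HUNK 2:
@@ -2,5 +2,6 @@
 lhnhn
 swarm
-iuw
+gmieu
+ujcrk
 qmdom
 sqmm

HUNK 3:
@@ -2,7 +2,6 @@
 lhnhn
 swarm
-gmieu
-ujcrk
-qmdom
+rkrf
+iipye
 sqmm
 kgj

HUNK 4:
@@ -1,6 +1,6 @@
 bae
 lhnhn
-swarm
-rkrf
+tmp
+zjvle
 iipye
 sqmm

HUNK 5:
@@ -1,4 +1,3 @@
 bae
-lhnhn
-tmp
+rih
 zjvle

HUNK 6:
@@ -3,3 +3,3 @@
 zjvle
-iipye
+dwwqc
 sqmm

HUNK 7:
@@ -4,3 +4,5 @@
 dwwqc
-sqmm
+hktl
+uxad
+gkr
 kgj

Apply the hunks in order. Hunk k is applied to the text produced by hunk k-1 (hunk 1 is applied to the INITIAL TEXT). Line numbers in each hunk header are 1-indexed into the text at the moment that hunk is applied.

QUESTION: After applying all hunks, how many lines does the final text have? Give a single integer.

Answer: 8

Derivation:
Hunk 1: at line 4 remove [yaxkf] add [qmdom,sqmm] -> 7 lines: bae lhnhn swarm iuw qmdom sqmm kgj
Hunk 2: at line 2 remove [iuw] add [gmieu,ujcrk] -> 8 lines: bae lhnhn swarm gmieu ujcrk qmdom sqmm kgj
Hunk 3: at line 2 remove [gmieu,ujcrk,qmdom] add [rkrf,iipye] -> 7 lines: bae lhnhn swarm rkrf iipye sqmm kgj
Hunk 4: at line 1 remove [swarm,rkrf] add [tmp,zjvle] -> 7 lines: bae lhnhn tmp zjvle iipye sqmm kgj
Hunk 5: at line 1 remove [lhnhn,tmp] add [rih] -> 6 lines: bae rih zjvle iipye sqmm kgj
Hunk 6: at line 3 remove [iipye] add [dwwqc] -> 6 lines: bae rih zjvle dwwqc sqmm kgj
Hunk 7: at line 4 remove [sqmm] add [hktl,uxad,gkr] -> 8 lines: bae rih zjvle dwwqc hktl uxad gkr kgj
Final line count: 8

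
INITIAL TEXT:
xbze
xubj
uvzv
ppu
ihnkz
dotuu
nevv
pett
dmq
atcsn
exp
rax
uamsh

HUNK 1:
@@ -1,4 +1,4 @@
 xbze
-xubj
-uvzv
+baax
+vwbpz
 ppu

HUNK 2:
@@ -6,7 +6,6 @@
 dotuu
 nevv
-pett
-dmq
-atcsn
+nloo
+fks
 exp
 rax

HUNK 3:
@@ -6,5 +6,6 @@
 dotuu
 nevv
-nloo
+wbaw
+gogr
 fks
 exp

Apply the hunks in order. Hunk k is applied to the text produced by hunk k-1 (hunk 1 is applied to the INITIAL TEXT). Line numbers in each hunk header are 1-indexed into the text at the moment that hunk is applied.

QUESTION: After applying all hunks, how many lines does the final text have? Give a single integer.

Answer: 13

Derivation:
Hunk 1: at line 1 remove [xubj,uvzv] add [baax,vwbpz] -> 13 lines: xbze baax vwbpz ppu ihnkz dotuu nevv pett dmq atcsn exp rax uamsh
Hunk 2: at line 6 remove [pett,dmq,atcsn] add [nloo,fks] -> 12 lines: xbze baax vwbpz ppu ihnkz dotuu nevv nloo fks exp rax uamsh
Hunk 3: at line 6 remove [nloo] add [wbaw,gogr] -> 13 lines: xbze baax vwbpz ppu ihnkz dotuu nevv wbaw gogr fks exp rax uamsh
Final line count: 13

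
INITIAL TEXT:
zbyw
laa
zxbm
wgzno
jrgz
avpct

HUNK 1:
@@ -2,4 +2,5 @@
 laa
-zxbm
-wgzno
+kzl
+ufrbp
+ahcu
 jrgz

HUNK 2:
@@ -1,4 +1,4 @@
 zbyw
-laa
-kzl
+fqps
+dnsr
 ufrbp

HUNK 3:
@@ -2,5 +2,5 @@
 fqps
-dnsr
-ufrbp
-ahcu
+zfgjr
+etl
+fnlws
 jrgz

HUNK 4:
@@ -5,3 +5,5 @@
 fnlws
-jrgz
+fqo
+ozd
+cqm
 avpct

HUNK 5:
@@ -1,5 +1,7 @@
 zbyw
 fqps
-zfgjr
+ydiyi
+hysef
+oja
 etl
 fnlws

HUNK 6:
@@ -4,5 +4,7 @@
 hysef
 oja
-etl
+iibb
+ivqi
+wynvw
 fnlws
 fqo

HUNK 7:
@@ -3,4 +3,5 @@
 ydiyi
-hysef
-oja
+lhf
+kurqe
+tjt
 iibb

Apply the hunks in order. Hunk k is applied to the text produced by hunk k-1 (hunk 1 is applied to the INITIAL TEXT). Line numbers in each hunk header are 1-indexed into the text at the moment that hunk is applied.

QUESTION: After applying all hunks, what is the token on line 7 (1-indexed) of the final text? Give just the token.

Answer: iibb

Derivation:
Hunk 1: at line 2 remove [zxbm,wgzno] add [kzl,ufrbp,ahcu] -> 7 lines: zbyw laa kzl ufrbp ahcu jrgz avpct
Hunk 2: at line 1 remove [laa,kzl] add [fqps,dnsr] -> 7 lines: zbyw fqps dnsr ufrbp ahcu jrgz avpct
Hunk 3: at line 2 remove [dnsr,ufrbp,ahcu] add [zfgjr,etl,fnlws] -> 7 lines: zbyw fqps zfgjr etl fnlws jrgz avpct
Hunk 4: at line 5 remove [jrgz] add [fqo,ozd,cqm] -> 9 lines: zbyw fqps zfgjr etl fnlws fqo ozd cqm avpct
Hunk 5: at line 1 remove [zfgjr] add [ydiyi,hysef,oja] -> 11 lines: zbyw fqps ydiyi hysef oja etl fnlws fqo ozd cqm avpct
Hunk 6: at line 4 remove [etl] add [iibb,ivqi,wynvw] -> 13 lines: zbyw fqps ydiyi hysef oja iibb ivqi wynvw fnlws fqo ozd cqm avpct
Hunk 7: at line 3 remove [hysef,oja] add [lhf,kurqe,tjt] -> 14 lines: zbyw fqps ydiyi lhf kurqe tjt iibb ivqi wynvw fnlws fqo ozd cqm avpct
Final line 7: iibb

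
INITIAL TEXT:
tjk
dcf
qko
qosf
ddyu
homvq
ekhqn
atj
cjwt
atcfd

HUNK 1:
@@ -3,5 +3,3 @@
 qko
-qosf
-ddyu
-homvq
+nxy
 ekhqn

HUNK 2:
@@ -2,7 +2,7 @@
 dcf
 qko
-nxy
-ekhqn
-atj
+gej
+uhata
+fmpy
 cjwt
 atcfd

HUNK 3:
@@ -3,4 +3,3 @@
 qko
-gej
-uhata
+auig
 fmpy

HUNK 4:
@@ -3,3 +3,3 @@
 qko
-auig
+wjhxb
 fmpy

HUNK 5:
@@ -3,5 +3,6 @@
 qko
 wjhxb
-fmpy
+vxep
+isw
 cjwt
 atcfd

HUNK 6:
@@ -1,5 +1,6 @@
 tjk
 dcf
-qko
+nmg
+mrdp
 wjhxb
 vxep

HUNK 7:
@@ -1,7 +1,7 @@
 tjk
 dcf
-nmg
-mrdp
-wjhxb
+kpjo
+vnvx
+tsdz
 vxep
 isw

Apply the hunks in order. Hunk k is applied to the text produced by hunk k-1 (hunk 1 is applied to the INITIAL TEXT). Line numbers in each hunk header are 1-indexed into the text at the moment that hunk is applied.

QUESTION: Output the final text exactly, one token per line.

Answer: tjk
dcf
kpjo
vnvx
tsdz
vxep
isw
cjwt
atcfd

Derivation:
Hunk 1: at line 3 remove [qosf,ddyu,homvq] add [nxy] -> 8 lines: tjk dcf qko nxy ekhqn atj cjwt atcfd
Hunk 2: at line 2 remove [nxy,ekhqn,atj] add [gej,uhata,fmpy] -> 8 lines: tjk dcf qko gej uhata fmpy cjwt atcfd
Hunk 3: at line 3 remove [gej,uhata] add [auig] -> 7 lines: tjk dcf qko auig fmpy cjwt atcfd
Hunk 4: at line 3 remove [auig] add [wjhxb] -> 7 lines: tjk dcf qko wjhxb fmpy cjwt atcfd
Hunk 5: at line 3 remove [fmpy] add [vxep,isw] -> 8 lines: tjk dcf qko wjhxb vxep isw cjwt atcfd
Hunk 6: at line 1 remove [qko] add [nmg,mrdp] -> 9 lines: tjk dcf nmg mrdp wjhxb vxep isw cjwt atcfd
Hunk 7: at line 1 remove [nmg,mrdp,wjhxb] add [kpjo,vnvx,tsdz] -> 9 lines: tjk dcf kpjo vnvx tsdz vxep isw cjwt atcfd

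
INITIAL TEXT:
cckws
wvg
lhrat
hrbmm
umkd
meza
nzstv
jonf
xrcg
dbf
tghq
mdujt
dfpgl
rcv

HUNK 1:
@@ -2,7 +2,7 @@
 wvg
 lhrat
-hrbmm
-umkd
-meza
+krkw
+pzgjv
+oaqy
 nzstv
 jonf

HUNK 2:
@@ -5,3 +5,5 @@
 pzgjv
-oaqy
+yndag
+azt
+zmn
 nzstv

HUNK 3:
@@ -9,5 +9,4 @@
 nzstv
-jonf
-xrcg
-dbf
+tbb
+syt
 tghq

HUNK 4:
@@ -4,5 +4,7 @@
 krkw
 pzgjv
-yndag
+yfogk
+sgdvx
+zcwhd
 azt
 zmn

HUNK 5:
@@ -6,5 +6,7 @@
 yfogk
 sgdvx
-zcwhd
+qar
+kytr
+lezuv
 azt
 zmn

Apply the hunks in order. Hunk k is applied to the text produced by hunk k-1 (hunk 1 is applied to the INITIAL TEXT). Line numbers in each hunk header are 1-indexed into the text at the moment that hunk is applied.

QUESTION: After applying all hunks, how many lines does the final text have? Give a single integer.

Hunk 1: at line 2 remove [hrbmm,umkd,meza] add [krkw,pzgjv,oaqy] -> 14 lines: cckws wvg lhrat krkw pzgjv oaqy nzstv jonf xrcg dbf tghq mdujt dfpgl rcv
Hunk 2: at line 5 remove [oaqy] add [yndag,azt,zmn] -> 16 lines: cckws wvg lhrat krkw pzgjv yndag azt zmn nzstv jonf xrcg dbf tghq mdujt dfpgl rcv
Hunk 3: at line 9 remove [jonf,xrcg,dbf] add [tbb,syt] -> 15 lines: cckws wvg lhrat krkw pzgjv yndag azt zmn nzstv tbb syt tghq mdujt dfpgl rcv
Hunk 4: at line 4 remove [yndag] add [yfogk,sgdvx,zcwhd] -> 17 lines: cckws wvg lhrat krkw pzgjv yfogk sgdvx zcwhd azt zmn nzstv tbb syt tghq mdujt dfpgl rcv
Hunk 5: at line 6 remove [zcwhd] add [qar,kytr,lezuv] -> 19 lines: cckws wvg lhrat krkw pzgjv yfogk sgdvx qar kytr lezuv azt zmn nzstv tbb syt tghq mdujt dfpgl rcv
Final line count: 19

Answer: 19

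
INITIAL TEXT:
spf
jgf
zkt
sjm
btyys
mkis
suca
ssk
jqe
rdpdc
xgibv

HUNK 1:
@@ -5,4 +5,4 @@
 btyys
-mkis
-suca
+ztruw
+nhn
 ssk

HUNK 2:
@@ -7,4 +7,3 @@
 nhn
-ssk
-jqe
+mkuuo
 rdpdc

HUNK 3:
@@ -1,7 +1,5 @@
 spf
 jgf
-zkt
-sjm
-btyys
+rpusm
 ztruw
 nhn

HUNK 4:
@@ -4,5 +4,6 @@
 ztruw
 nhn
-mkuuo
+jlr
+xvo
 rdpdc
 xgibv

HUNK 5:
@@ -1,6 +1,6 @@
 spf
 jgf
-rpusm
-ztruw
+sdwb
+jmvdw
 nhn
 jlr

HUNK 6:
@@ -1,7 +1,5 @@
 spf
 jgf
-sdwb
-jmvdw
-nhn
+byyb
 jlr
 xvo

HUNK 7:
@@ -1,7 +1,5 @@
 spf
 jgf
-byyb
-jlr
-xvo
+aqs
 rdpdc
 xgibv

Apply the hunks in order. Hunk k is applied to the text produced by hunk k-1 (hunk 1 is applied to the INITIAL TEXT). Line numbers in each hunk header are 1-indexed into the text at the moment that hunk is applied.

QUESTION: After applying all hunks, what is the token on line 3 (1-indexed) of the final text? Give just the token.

Hunk 1: at line 5 remove [mkis,suca] add [ztruw,nhn] -> 11 lines: spf jgf zkt sjm btyys ztruw nhn ssk jqe rdpdc xgibv
Hunk 2: at line 7 remove [ssk,jqe] add [mkuuo] -> 10 lines: spf jgf zkt sjm btyys ztruw nhn mkuuo rdpdc xgibv
Hunk 3: at line 1 remove [zkt,sjm,btyys] add [rpusm] -> 8 lines: spf jgf rpusm ztruw nhn mkuuo rdpdc xgibv
Hunk 4: at line 4 remove [mkuuo] add [jlr,xvo] -> 9 lines: spf jgf rpusm ztruw nhn jlr xvo rdpdc xgibv
Hunk 5: at line 1 remove [rpusm,ztruw] add [sdwb,jmvdw] -> 9 lines: spf jgf sdwb jmvdw nhn jlr xvo rdpdc xgibv
Hunk 6: at line 1 remove [sdwb,jmvdw,nhn] add [byyb] -> 7 lines: spf jgf byyb jlr xvo rdpdc xgibv
Hunk 7: at line 1 remove [byyb,jlr,xvo] add [aqs] -> 5 lines: spf jgf aqs rdpdc xgibv
Final line 3: aqs

Answer: aqs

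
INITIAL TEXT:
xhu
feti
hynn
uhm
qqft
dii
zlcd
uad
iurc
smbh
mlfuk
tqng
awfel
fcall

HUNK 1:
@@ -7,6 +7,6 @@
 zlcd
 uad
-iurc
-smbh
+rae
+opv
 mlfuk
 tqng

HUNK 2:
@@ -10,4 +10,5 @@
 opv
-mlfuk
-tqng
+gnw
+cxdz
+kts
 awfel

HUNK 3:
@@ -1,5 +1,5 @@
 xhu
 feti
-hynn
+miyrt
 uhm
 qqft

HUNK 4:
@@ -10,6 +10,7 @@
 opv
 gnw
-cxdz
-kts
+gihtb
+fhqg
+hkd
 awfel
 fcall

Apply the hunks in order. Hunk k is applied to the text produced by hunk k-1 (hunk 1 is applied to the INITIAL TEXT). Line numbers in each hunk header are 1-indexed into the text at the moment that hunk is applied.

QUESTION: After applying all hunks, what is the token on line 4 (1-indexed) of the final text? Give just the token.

Answer: uhm

Derivation:
Hunk 1: at line 7 remove [iurc,smbh] add [rae,opv] -> 14 lines: xhu feti hynn uhm qqft dii zlcd uad rae opv mlfuk tqng awfel fcall
Hunk 2: at line 10 remove [mlfuk,tqng] add [gnw,cxdz,kts] -> 15 lines: xhu feti hynn uhm qqft dii zlcd uad rae opv gnw cxdz kts awfel fcall
Hunk 3: at line 1 remove [hynn] add [miyrt] -> 15 lines: xhu feti miyrt uhm qqft dii zlcd uad rae opv gnw cxdz kts awfel fcall
Hunk 4: at line 10 remove [cxdz,kts] add [gihtb,fhqg,hkd] -> 16 lines: xhu feti miyrt uhm qqft dii zlcd uad rae opv gnw gihtb fhqg hkd awfel fcall
Final line 4: uhm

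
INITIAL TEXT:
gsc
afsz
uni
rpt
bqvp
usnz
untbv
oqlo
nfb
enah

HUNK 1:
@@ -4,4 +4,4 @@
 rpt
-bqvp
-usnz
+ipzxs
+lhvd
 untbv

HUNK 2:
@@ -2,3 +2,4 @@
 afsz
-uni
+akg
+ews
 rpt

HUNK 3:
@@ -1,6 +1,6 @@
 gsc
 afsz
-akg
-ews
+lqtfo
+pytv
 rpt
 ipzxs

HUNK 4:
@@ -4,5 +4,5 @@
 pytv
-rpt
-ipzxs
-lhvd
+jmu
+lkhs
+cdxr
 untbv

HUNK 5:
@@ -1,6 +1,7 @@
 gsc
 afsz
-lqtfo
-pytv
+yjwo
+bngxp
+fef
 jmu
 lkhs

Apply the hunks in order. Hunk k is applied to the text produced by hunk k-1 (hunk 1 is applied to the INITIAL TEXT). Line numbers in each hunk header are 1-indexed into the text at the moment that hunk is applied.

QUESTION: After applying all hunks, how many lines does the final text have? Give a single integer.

Answer: 12

Derivation:
Hunk 1: at line 4 remove [bqvp,usnz] add [ipzxs,lhvd] -> 10 lines: gsc afsz uni rpt ipzxs lhvd untbv oqlo nfb enah
Hunk 2: at line 2 remove [uni] add [akg,ews] -> 11 lines: gsc afsz akg ews rpt ipzxs lhvd untbv oqlo nfb enah
Hunk 3: at line 1 remove [akg,ews] add [lqtfo,pytv] -> 11 lines: gsc afsz lqtfo pytv rpt ipzxs lhvd untbv oqlo nfb enah
Hunk 4: at line 4 remove [rpt,ipzxs,lhvd] add [jmu,lkhs,cdxr] -> 11 lines: gsc afsz lqtfo pytv jmu lkhs cdxr untbv oqlo nfb enah
Hunk 5: at line 1 remove [lqtfo,pytv] add [yjwo,bngxp,fef] -> 12 lines: gsc afsz yjwo bngxp fef jmu lkhs cdxr untbv oqlo nfb enah
Final line count: 12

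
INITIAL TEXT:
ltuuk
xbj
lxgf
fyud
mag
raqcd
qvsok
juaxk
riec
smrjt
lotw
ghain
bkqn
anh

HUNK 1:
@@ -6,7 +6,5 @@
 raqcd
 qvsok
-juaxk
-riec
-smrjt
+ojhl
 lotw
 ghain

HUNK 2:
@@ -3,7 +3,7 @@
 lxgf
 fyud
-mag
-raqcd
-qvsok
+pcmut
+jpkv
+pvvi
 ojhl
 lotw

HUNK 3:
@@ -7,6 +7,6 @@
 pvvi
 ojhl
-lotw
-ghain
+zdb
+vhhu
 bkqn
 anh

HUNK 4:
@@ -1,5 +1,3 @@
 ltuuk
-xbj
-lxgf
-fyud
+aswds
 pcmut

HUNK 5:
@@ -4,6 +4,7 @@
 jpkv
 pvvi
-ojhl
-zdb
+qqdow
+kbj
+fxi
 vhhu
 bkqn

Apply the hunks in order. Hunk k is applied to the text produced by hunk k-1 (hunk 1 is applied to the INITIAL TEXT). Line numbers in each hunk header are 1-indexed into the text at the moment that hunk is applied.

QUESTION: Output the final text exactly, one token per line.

Answer: ltuuk
aswds
pcmut
jpkv
pvvi
qqdow
kbj
fxi
vhhu
bkqn
anh

Derivation:
Hunk 1: at line 6 remove [juaxk,riec,smrjt] add [ojhl] -> 12 lines: ltuuk xbj lxgf fyud mag raqcd qvsok ojhl lotw ghain bkqn anh
Hunk 2: at line 3 remove [mag,raqcd,qvsok] add [pcmut,jpkv,pvvi] -> 12 lines: ltuuk xbj lxgf fyud pcmut jpkv pvvi ojhl lotw ghain bkqn anh
Hunk 3: at line 7 remove [lotw,ghain] add [zdb,vhhu] -> 12 lines: ltuuk xbj lxgf fyud pcmut jpkv pvvi ojhl zdb vhhu bkqn anh
Hunk 4: at line 1 remove [xbj,lxgf,fyud] add [aswds] -> 10 lines: ltuuk aswds pcmut jpkv pvvi ojhl zdb vhhu bkqn anh
Hunk 5: at line 4 remove [ojhl,zdb] add [qqdow,kbj,fxi] -> 11 lines: ltuuk aswds pcmut jpkv pvvi qqdow kbj fxi vhhu bkqn anh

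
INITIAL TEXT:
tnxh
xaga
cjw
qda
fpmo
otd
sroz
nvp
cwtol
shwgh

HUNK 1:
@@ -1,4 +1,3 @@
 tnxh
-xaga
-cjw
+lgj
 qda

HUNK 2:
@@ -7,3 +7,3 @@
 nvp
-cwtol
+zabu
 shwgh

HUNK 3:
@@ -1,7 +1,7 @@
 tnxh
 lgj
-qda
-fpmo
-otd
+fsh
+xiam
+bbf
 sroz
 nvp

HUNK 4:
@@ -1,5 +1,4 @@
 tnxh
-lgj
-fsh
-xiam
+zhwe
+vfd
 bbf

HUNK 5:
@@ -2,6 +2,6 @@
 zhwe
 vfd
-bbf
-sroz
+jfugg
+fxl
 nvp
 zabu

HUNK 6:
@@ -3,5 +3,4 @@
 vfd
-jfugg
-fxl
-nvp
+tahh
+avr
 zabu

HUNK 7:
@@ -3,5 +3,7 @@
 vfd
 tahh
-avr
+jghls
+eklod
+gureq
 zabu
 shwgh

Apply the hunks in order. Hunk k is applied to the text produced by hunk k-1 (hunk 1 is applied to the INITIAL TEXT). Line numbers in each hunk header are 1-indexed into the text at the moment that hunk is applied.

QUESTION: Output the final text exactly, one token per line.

Answer: tnxh
zhwe
vfd
tahh
jghls
eklod
gureq
zabu
shwgh

Derivation:
Hunk 1: at line 1 remove [xaga,cjw] add [lgj] -> 9 lines: tnxh lgj qda fpmo otd sroz nvp cwtol shwgh
Hunk 2: at line 7 remove [cwtol] add [zabu] -> 9 lines: tnxh lgj qda fpmo otd sroz nvp zabu shwgh
Hunk 3: at line 1 remove [qda,fpmo,otd] add [fsh,xiam,bbf] -> 9 lines: tnxh lgj fsh xiam bbf sroz nvp zabu shwgh
Hunk 4: at line 1 remove [lgj,fsh,xiam] add [zhwe,vfd] -> 8 lines: tnxh zhwe vfd bbf sroz nvp zabu shwgh
Hunk 5: at line 2 remove [bbf,sroz] add [jfugg,fxl] -> 8 lines: tnxh zhwe vfd jfugg fxl nvp zabu shwgh
Hunk 6: at line 3 remove [jfugg,fxl,nvp] add [tahh,avr] -> 7 lines: tnxh zhwe vfd tahh avr zabu shwgh
Hunk 7: at line 3 remove [avr] add [jghls,eklod,gureq] -> 9 lines: tnxh zhwe vfd tahh jghls eklod gureq zabu shwgh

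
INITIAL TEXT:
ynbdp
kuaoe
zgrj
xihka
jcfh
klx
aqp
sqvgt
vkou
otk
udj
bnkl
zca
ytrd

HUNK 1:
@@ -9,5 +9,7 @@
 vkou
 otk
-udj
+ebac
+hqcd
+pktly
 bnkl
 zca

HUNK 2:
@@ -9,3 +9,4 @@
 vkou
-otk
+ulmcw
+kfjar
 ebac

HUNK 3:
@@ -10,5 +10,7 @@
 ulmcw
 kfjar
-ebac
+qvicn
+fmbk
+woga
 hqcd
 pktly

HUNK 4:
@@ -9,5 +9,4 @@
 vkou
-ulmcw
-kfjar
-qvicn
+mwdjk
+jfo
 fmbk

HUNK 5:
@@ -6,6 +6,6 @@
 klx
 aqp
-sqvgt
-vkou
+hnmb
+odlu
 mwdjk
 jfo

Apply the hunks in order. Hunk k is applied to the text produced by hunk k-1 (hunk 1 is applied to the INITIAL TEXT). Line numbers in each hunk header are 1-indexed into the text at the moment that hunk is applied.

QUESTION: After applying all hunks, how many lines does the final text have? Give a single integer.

Answer: 18

Derivation:
Hunk 1: at line 9 remove [udj] add [ebac,hqcd,pktly] -> 16 lines: ynbdp kuaoe zgrj xihka jcfh klx aqp sqvgt vkou otk ebac hqcd pktly bnkl zca ytrd
Hunk 2: at line 9 remove [otk] add [ulmcw,kfjar] -> 17 lines: ynbdp kuaoe zgrj xihka jcfh klx aqp sqvgt vkou ulmcw kfjar ebac hqcd pktly bnkl zca ytrd
Hunk 3: at line 10 remove [ebac] add [qvicn,fmbk,woga] -> 19 lines: ynbdp kuaoe zgrj xihka jcfh klx aqp sqvgt vkou ulmcw kfjar qvicn fmbk woga hqcd pktly bnkl zca ytrd
Hunk 4: at line 9 remove [ulmcw,kfjar,qvicn] add [mwdjk,jfo] -> 18 lines: ynbdp kuaoe zgrj xihka jcfh klx aqp sqvgt vkou mwdjk jfo fmbk woga hqcd pktly bnkl zca ytrd
Hunk 5: at line 6 remove [sqvgt,vkou] add [hnmb,odlu] -> 18 lines: ynbdp kuaoe zgrj xihka jcfh klx aqp hnmb odlu mwdjk jfo fmbk woga hqcd pktly bnkl zca ytrd
Final line count: 18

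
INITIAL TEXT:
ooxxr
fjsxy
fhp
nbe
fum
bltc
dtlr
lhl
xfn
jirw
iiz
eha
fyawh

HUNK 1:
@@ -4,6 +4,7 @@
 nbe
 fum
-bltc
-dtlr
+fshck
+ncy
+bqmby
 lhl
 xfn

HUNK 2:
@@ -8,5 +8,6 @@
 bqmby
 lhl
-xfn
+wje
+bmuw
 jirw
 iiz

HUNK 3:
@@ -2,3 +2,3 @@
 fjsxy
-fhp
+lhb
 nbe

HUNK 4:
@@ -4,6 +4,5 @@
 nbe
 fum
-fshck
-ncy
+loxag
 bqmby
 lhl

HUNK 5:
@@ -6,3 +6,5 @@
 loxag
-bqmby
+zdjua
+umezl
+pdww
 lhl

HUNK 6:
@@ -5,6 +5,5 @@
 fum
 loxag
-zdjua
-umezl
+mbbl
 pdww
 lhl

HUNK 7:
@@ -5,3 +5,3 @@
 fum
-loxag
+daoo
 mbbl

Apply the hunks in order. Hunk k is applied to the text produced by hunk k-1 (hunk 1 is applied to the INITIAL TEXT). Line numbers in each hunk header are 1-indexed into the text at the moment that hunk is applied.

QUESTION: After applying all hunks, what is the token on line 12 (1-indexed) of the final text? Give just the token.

Answer: jirw

Derivation:
Hunk 1: at line 4 remove [bltc,dtlr] add [fshck,ncy,bqmby] -> 14 lines: ooxxr fjsxy fhp nbe fum fshck ncy bqmby lhl xfn jirw iiz eha fyawh
Hunk 2: at line 8 remove [xfn] add [wje,bmuw] -> 15 lines: ooxxr fjsxy fhp nbe fum fshck ncy bqmby lhl wje bmuw jirw iiz eha fyawh
Hunk 3: at line 2 remove [fhp] add [lhb] -> 15 lines: ooxxr fjsxy lhb nbe fum fshck ncy bqmby lhl wje bmuw jirw iiz eha fyawh
Hunk 4: at line 4 remove [fshck,ncy] add [loxag] -> 14 lines: ooxxr fjsxy lhb nbe fum loxag bqmby lhl wje bmuw jirw iiz eha fyawh
Hunk 5: at line 6 remove [bqmby] add [zdjua,umezl,pdww] -> 16 lines: ooxxr fjsxy lhb nbe fum loxag zdjua umezl pdww lhl wje bmuw jirw iiz eha fyawh
Hunk 6: at line 5 remove [zdjua,umezl] add [mbbl] -> 15 lines: ooxxr fjsxy lhb nbe fum loxag mbbl pdww lhl wje bmuw jirw iiz eha fyawh
Hunk 7: at line 5 remove [loxag] add [daoo] -> 15 lines: ooxxr fjsxy lhb nbe fum daoo mbbl pdww lhl wje bmuw jirw iiz eha fyawh
Final line 12: jirw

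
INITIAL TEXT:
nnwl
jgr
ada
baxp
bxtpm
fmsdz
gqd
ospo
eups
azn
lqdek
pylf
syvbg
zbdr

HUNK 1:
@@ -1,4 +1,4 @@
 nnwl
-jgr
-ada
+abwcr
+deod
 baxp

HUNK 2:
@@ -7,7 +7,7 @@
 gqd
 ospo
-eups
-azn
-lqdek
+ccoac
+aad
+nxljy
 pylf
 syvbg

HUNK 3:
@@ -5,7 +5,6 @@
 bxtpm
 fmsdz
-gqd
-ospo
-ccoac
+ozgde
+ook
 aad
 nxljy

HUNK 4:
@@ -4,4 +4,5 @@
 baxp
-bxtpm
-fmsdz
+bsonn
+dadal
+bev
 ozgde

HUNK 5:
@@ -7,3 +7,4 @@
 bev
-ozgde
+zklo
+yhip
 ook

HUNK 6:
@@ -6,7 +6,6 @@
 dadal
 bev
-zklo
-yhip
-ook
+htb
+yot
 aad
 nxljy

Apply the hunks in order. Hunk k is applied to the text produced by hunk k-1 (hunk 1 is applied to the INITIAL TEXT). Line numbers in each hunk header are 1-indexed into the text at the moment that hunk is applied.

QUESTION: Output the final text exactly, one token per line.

Answer: nnwl
abwcr
deod
baxp
bsonn
dadal
bev
htb
yot
aad
nxljy
pylf
syvbg
zbdr

Derivation:
Hunk 1: at line 1 remove [jgr,ada] add [abwcr,deod] -> 14 lines: nnwl abwcr deod baxp bxtpm fmsdz gqd ospo eups azn lqdek pylf syvbg zbdr
Hunk 2: at line 7 remove [eups,azn,lqdek] add [ccoac,aad,nxljy] -> 14 lines: nnwl abwcr deod baxp bxtpm fmsdz gqd ospo ccoac aad nxljy pylf syvbg zbdr
Hunk 3: at line 5 remove [gqd,ospo,ccoac] add [ozgde,ook] -> 13 lines: nnwl abwcr deod baxp bxtpm fmsdz ozgde ook aad nxljy pylf syvbg zbdr
Hunk 4: at line 4 remove [bxtpm,fmsdz] add [bsonn,dadal,bev] -> 14 lines: nnwl abwcr deod baxp bsonn dadal bev ozgde ook aad nxljy pylf syvbg zbdr
Hunk 5: at line 7 remove [ozgde] add [zklo,yhip] -> 15 lines: nnwl abwcr deod baxp bsonn dadal bev zklo yhip ook aad nxljy pylf syvbg zbdr
Hunk 6: at line 6 remove [zklo,yhip,ook] add [htb,yot] -> 14 lines: nnwl abwcr deod baxp bsonn dadal bev htb yot aad nxljy pylf syvbg zbdr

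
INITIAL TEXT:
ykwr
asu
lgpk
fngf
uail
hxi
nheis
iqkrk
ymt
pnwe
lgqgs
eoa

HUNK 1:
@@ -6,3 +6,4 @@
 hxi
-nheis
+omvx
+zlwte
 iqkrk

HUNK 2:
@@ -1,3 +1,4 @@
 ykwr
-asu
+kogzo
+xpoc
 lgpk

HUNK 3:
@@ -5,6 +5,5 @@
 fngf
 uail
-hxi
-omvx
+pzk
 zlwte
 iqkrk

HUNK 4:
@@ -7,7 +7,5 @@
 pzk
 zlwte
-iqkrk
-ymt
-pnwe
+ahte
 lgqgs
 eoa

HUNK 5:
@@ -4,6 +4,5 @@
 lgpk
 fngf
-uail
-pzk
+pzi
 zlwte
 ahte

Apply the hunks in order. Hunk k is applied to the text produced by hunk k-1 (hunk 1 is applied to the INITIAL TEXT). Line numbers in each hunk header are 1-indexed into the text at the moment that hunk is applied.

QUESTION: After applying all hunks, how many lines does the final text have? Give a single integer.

Answer: 10

Derivation:
Hunk 1: at line 6 remove [nheis] add [omvx,zlwte] -> 13 lines: ykwr asu lgpk fngf uail hxi omvx zlwte iqkrk ymt pnwe lgqgs eoa
Hunk 2: at line 1 remove [asu] add [kogzo,xpoc] -> 14 lines: ykwr kogzo xpoc lgpk fngf uail hxi omvx zlwte iqkrk ymt pnwe lgqgs eoa
Hunk 3: at line 5 remove [hxi,omvx] add [pzk] -> 13 lines: ykwr kogzo xpoc lgpk fngf uail pzk zlwte iqkrk ymt pnwe lgqgs eoa
Hunk 4: at line 7 remove [iqkrk,ymt,pnwe] add [ahte] -> 11 lines: ykwr kogzo xpoc lgpk fngf uail pzk zlwte ahte lgqgs eoa
Hunk 5: at line 4 remove [uail,pzk] add [pzi] -> 10 lines: ykwr kogzo xpoc lgpk fngf pzi zlwte ahte lgqgs eoa
Final line count: 10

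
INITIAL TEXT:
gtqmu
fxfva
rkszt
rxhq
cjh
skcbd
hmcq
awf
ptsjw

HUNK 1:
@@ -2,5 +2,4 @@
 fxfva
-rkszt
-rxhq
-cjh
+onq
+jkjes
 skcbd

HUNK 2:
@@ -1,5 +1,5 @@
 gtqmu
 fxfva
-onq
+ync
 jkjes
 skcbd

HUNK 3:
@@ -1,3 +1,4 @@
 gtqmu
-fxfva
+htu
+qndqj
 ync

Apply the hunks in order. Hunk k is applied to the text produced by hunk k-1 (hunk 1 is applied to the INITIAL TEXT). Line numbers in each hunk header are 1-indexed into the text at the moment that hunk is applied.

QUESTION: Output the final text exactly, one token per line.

Answer: gtqmu
htu
qndqj
ync
jkjes
skcbd
hmcq
awf
ptsjw

Derivation:
Hunk 1: at line 2 remove [rkszt,rxhq,cjh] add [onq,jkjes] -> 8 lines: gtqmu fxfva onq jkjes skcbd hmcq awf ptsjw
Hunk 2: at line 1 remove [onq] add [ync] -> 8 lines: gtqmu fxfva ync jkjes skcbd hmcq awf ptsjw
Hunk 3: at line 1 remove [fxfva] add [htu,qndqj] -> 9 lines: gtqmu htu qndqj ync jkjes skcbd hmcq awf ptsjw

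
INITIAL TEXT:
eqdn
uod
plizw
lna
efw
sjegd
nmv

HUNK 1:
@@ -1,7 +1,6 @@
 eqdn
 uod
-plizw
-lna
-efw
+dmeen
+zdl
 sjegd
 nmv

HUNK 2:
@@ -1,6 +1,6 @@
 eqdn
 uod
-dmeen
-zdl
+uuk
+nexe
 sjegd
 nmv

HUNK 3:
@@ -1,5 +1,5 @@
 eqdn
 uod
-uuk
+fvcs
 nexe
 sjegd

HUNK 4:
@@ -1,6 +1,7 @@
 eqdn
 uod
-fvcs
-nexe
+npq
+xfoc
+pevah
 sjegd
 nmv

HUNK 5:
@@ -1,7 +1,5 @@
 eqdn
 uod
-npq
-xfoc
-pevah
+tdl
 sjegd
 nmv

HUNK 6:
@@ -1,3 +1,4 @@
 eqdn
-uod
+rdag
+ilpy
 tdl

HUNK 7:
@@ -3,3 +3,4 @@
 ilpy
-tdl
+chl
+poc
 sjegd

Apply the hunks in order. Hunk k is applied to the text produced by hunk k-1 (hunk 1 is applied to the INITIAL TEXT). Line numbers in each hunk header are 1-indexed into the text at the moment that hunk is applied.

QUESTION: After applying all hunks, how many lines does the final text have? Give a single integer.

Hunk 1: at line 1 remove [plizw,lna,efw] add [dmeen,zdl] -> 6 lines: eqdn uod dmeen zdl sjegd nmv
Hunk 2: at line 1 remove [dmeen,zdl] add [uuk,nexe] -> 6 lines: eqdn uod uuk nexe sjegd nmv
Hunk 3: at line 1 remove [uuk] add [fvcs] -> 6 lines: eqdn uod fvcs nexe sjegd nmv
Hunk 4: at line 1 remove [fvcs,nexe] add [npq,xfoc,pevah] -> 7 lines: eqdn uod npq xfoc pevah sjegd nmv
Hunk 5: at line 1 remove [npq,xfoc,pevah] add [tdl] -> 5 lines: eqdn uod tdl sjegd nmv
Hunk 6: at line 1 remove [uod] add [rdag,ilpy] -> 6 lines: eqdn rdag ilpy tdl sjegd nmv
Hunk 7: at line 3 remove [tdl] add [chl,poc] -> 7 lines: eqdn rdag ilpy chl poc sjegd nmv
Final line count: 7

Answer: 7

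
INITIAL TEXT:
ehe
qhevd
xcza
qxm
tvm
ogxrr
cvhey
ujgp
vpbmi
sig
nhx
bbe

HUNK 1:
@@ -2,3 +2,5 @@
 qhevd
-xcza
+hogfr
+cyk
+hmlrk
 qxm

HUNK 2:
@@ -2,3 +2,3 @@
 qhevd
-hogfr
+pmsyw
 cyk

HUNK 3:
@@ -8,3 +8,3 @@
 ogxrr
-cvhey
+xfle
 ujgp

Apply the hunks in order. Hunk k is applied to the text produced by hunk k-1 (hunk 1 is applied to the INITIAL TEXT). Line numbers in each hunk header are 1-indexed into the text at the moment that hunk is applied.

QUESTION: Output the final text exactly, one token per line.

Answer: ehe
qhevd
pmsyw
cyk
hmlrk
qxm
tvm
ogxrr
xfle
ujgp
vpbmi
sig
nhx
bbe

Derivation:
Hunk 1: at line 2 remove [xcza] add [hogfr,cyk,hmlrk] -> 14 lines: ehe qhevd hogfr cyk hmlrk qxm tvm ogxrr cvhey ujgp vpbmi sig nhx bbe
Hunk 2: at line 2 remove [hogfr] add [pmsyw] -> 14 lines: ehe qhevd pmsyw cyk hmlrk qxm tvm ogxrr cvhey ujgp vpbmi sig nhx bbe
Hunk 3: at line 8 remove [cvhey] add [xfle] -> 14 lines: ehe qhevd pmsyw cyk hmlrk qxm tvm ogxrr xfle ujgp vpbmi sig nhx bbe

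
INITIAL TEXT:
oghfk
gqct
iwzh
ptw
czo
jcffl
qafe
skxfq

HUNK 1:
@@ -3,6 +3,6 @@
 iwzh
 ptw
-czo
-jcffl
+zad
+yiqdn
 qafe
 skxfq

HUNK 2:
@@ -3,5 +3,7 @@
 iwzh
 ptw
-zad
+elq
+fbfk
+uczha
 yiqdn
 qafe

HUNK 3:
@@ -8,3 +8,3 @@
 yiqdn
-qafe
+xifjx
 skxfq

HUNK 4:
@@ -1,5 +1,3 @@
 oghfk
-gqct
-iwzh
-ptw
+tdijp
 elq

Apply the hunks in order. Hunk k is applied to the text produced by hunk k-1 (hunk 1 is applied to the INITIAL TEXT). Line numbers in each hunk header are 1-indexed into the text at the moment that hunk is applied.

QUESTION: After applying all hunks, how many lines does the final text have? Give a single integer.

Hunk 1: at line 3 remove [czo,jcffl] add [zad,yiqdn] -> 8 lines: oghfk gqct iwzh ptw zad yiqdn qafe skxfq
Hunk 2: at line 3 remove [zad] add [elq,fbfk,uczha] -> 10 lines: oghfk gqct iwzh ptw elq fbfk uczha yiqdn qafe skxfq
Hunk 3: at line 8 remove [qafe] add [xifjx] -> 10 lines: oghfk gqct iwzh ptw elq fbfk uczha yiqdn xifjx skxfq
Hunk 4: at line 1 remove [gqct,iwzh,ptw] add [tdijp] -> 8 lines: oghfk tdijp elq fbfk uczha yiqdn xifjx skxfq
Final line count: 8

Answer: 8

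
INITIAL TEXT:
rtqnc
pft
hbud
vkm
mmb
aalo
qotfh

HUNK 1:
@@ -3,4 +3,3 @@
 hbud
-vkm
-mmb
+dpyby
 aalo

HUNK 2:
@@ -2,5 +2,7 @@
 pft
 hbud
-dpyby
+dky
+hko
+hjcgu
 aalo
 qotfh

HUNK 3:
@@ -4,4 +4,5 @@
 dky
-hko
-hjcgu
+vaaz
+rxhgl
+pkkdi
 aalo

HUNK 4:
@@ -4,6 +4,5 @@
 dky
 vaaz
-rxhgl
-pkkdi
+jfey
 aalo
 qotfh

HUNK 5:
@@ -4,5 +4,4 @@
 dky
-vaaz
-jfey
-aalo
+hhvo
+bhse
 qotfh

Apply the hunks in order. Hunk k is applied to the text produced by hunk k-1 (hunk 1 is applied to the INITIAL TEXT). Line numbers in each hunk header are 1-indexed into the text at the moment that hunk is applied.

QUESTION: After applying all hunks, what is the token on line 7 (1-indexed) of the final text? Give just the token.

Answer: qotfh

Derivation:
Hunk 1: at line 3 remove [vkm,mmb] add [dpyby] -> 6 lines: rtqnc pft hbud dpyby aalo qotfh
Hunk 2: at line 2 remove [dpyby] add [dky,hko,hjcgu] -> 8 lines: rtqnc pft hbud dky hko hjcgu aalo qotfh
Hunk 3: at line 4 remove [hko,hjcgu] add [vaaz,rxhgl,pkkdi] -> 9 lines: rtqnc pft hbud dky vaaz rxhgl pkkdi aalo qotfh
Hunk 4: at line 4 remove [rxhgl,pkkdi] add [jfey] -> 8 lines: rtqnc pft hbud dky vaaz jfey aalo qotfh
Hunk 5: at line 4 remove [vaaz,jfey,aalo] add [hhvo,bhse] -> 7 lines: rtqnc pft hbud dky hhvo bhse qotfh
Final line 7: qotfh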